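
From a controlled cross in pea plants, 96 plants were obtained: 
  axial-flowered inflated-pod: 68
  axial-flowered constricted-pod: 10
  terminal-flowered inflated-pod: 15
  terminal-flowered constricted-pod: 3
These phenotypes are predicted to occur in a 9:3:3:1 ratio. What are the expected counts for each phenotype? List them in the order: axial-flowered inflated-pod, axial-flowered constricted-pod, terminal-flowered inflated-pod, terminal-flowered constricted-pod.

54, 18, 18, 6

Under the 9:3:3:1 hypothesis (Σ ratio = 16, N = 96):
  axial-flowered inflated-pod: 96 × 9/16 = 54
  axial-flowered constricted-pod: 96 × 3/16 = 18
  terminal-flowered inflated-pod: 96 × 3/16 = 18
  terminal-flowered constricted-pod: 96 × 1/16 = 6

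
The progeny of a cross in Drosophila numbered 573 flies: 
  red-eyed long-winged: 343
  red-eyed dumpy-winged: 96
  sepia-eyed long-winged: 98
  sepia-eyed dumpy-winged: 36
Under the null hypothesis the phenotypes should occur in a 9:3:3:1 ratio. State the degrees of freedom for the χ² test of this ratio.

A goodness-of-fit test with 4 phenotype classes has df = 4 − 1 = 3.

3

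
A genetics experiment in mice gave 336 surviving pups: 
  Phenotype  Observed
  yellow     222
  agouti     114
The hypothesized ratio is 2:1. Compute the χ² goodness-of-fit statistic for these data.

Total ratio parts = 3. Expected numbers out of 336:
  yellow: 336 × 2/3 = 224
  agouti: 336 × 1/3 = 112
χ² = Σ (O − E)² / E
  yellow: (222 − 224)² / 224 = 0.0179
  agouti: (114 − 112)² / 112 = 0.0357
χ² = 0.0179 + 0.0357 = 0.0536 ≈ 0.054

0.054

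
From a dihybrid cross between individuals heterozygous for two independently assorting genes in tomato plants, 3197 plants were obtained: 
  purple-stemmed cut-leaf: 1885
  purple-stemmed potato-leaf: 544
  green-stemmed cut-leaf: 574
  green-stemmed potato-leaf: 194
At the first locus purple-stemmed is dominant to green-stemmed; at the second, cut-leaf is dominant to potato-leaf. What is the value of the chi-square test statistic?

A dihybrid F₂ with independent assortment and complete dominance at both loci gives a 9:3:3:1 phenotypic ratio.
Total ratio parts = 16. Expected numbers out of 3197:
  purple-stemmed cut-leaf: 3197 × 9/16 = 1798.3125
  purple-stemmed potato-leaf: 3197 × 3/16 = 599.4375
  green-stemmed cut-leaf: 3197 × 3/16 = 599.4375
  green-stemmed potato-leaf: 3197 × 1/16 = 199.8125
χ² = Σ (O − E)² / E
  purple-stemmed cut-leaf: (1885 − 1798.3125)² / 1798.3125 = 4.1788
  purple-stemmed potato-leaf: (544 − 599.4375)² / 599.4375 = 5.1270
  green-stemmed cut-leaf: (574 − 599.4375)² / 599.4375 = 1.0795
  green-stemmed potato-leaf: (194 − 199.8125)² / 199.8125 = 0.1691
χ² = 4.1788 + 5.1270 + 1.0795 + 0.1691 = 10.5544 ≈ 10.554

10.554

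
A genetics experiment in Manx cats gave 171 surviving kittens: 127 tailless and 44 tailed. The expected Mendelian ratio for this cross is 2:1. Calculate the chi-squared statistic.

Under the 2:1 hypothesis (Σ ratio = 3, N = 171):
  tailless: 171 × 2/3 = 114
  tailed: 171 × 1/3 = 57
χ² = Σ (O − E)² / E
  tailless: (127 − 114)² / 114 = 1.4825
  tailed: (44 − 57)² / 57 = 2.9649
χ² = 1.4825 + 2.9649 = 4.4474 ≈ 4.447

4.447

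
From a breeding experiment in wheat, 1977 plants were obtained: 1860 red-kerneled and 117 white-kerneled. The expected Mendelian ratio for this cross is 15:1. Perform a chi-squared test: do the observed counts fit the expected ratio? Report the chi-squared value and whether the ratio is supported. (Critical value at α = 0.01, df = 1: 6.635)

Expected counts for N = 1977 under a 15:1 ratio (total parts = 16):
  red-kerneled: 1977 × 15/16 = 1853.4375
  white-kerneled: 1977 × 1/16 = 123.5625
χ² = Σ (O − E)² / E
  red-kerneled: (1860 − 1853.4375)² / 1853.4375 = 0.0232
  white-kerneled: (117 − 123.5625)² / 123.5625 = 0.3485
χ² = 0.0232 + 0.3485 = 0.3717 ≈ 0.372
Degrees of freedom = 2 − 1 = 1; critical value at α = 0.01 is 6.635.
Since 0.372 < 6.635, we fail to reject the null hypothesis — the data are consistent with the 15:1 ratio.

0.372; consistent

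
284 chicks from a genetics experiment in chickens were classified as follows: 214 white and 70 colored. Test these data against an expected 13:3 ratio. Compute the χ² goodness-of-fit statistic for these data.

Total ratio parts = 16. Expected numbers out of 284:
  white: 284 × 13/16 = 230.75
  colored: 284 × 3/16 = 53.25
χ² = Σ (O − E)² / E
  white: (214 − 230.75)² / 230.75 = 1.2159
  colored: (70 − 53.25)² / 53.25 = 5.2688
χ² = 1.2159 + 5.2688 = 6.4847 ≈ 6.485

6.485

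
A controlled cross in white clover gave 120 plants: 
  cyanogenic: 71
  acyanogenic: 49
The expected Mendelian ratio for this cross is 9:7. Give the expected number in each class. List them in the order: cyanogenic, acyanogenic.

67.5, 52.5

The 9:7 ratio has 16 parts, so with N = 120 the expected counts are:
  cyanogenic: 120 × 9/16 = 67.5
  acyanogenic: 120 × 7/16 = 52.5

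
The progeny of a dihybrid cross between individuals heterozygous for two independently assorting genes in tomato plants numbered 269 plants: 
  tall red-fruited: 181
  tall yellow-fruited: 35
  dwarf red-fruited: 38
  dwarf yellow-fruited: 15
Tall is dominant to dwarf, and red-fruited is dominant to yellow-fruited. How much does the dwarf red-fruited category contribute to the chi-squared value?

A dihybrid F₂ with independent assortment and complete dominance at both loci gives a 9:3:3:1 phenotypic ratio.
The 9:3:3:1 ratio has 16 parts, so with N = 269 the expected counts are:
  tall red-fruited: 269 × 9/16 = 151.3125
  tall yellow-fruited: 269 × 3/16 = 50.4375
  dwarf red-fruited: 269 × 3/16 = 50.4375
  dwarf yellow-fruited: 269 × 1/16 = 16.8125
Contribution of dwarf red-fruited: (38 − 50.4375)² / 50.4375 = 3.0670

3.067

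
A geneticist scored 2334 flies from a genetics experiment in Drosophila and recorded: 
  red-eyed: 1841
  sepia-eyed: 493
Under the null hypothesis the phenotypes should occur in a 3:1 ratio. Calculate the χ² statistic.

18.715

Under the 3:1 hypothesis (Σ ratio = 4, N = 2334):
  red-eyed: 2334 × 3/4 = 1750.5
  sepia-eyed: 2334 × 1/4 = 583.5
χ² = Σ (O − E)² / E
  red-eyed: (1841 − 1750.5)² / 1750.5 = 4.6788
  sepia-eyed: (493 − 583.5)² / 583.5 = 14.0364
χ² = 4.6788 + 14.0364 = 18.7152 ≈ 18.715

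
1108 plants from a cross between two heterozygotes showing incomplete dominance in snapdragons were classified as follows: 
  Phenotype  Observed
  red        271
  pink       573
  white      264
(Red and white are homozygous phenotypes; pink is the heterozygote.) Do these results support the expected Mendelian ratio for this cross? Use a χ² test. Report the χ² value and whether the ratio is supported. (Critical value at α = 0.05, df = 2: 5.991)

1.392; consistent

With incomplete dominance, a heterozygote × heterozygote cross gives a 1:2:1 phenotypic ratio.
Expected counts for N = 1108 under a 1:2:1 ratio (total parts = 4):
  red: 1108 × 1/4 = 277
  pink: 1108 × 2/4 = 554
  white: 1108 × 1/4 = 277
χ² = Σ (O − E)² / E
  red: (271 − 277)² / 277 = 0.1300
  pink: (573 − 554)² / 554 = 0.6516
  white: (264 − 277)² / 277 = 0.6101
χ² = 0.1300 + 0.6516 + 0.6101 = 1.3917 ≈ 1.392
Degrees of freedom = 3 − 1 = 2; critical value at α = 0.05 is 5.991.
Since 1.392 < 5.991, we fail to reject the null hypothesis — the data are consistent with the 1:2:1 ratio.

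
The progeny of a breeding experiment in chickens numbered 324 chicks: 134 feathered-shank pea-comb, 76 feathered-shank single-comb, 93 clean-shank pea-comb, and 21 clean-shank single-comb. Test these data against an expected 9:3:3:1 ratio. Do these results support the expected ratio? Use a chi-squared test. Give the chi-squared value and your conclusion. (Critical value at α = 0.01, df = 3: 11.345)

Under the 9:3:3:1 hypothesis (Σ ratio = 16, N = 324):
  feathered-shank pea-comb: 324 × 9/16 = 182.25
  feathered-shank single-comb: 324 × 3/16 = 60.75
  clean-shank pea-comb: 324 × 3/16 = 60.75
  clean-shank single-comb: 324 × 1/16 = 20.25
χ² = Σ (O − E)² / E
  feathered-shank pea-comb: (134 − 182.25)² / 182.25 = 12.7740
  feathered-shank single-comb: (76 − 60.75)² / 60.75 = 3.8282
  clean-shank pea-comb: (93 − 60.75)² / 60.75 = 17.1204
  clean-shank single-comb: (21 − 20.25)² / 20.25 = 0.0278
χ² = 12.7740 + 3.8282 + 17.1204 + 0.0278 = 33.7504 ≈ 33.750
Degrees of freedom = 4 − 1 = 3; critical value at α = 0.01 is 11.345.
Since 33.750 > 11.345, we reject the null hypothesis — the data do not fit the 9:3:3:1 ratio.

33.750; not consistent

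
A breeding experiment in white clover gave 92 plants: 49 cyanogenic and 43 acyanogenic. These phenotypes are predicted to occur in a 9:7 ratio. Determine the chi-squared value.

Expected counts for N = 92 under a 9:7 ratio (total parts = 16):
  cyanogenic: 92 × 9/16 = 51.75
  acyanogenic: 92 × 7/16 = 40.25
χ² = Σ (O − E)² / E
  cyanogenic: (49 − 51.75)² / 51.75 = 0.1461
  acyanogenic: (43 − 40.25)² / 40.25 = 0.1879
χ² = 0.1461 + 0.1879 = 0.334

0.334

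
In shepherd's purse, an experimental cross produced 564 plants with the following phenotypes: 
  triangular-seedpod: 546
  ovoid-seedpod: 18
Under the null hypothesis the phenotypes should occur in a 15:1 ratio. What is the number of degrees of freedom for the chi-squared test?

1

A goodness-of-fit test with 2 phenotype classes has df = 2 − 1 = 1.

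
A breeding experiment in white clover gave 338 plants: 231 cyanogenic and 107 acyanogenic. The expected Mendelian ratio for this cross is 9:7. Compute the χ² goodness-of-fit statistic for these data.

Total ratio parts = 16. Expected numbers out of 338:
  cyanogenic: 338 × 9/16 = 190.125
  acyanogenic: 338 × 7/16 = 147.875
χ² = Σ (O − E)² / E
  cyanogenic: (231 − 190.125)² / 190.125 = 8.7877
  acyanogenic: (107 − 147.875)² / 147.875 = 11.2985
χ² = 8.7877 + 11.2985 = 20.0862 ≈ 20.086

20.086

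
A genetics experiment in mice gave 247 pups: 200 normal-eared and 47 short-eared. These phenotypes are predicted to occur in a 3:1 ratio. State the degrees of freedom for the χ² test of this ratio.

A goodness-of-fit test with 2 phenotype classes has df = 2 − 1 = 1.

1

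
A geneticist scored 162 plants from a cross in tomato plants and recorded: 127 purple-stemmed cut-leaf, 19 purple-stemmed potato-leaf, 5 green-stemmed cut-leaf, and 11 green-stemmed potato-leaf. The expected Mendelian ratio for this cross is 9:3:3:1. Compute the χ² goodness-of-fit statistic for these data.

Total ratio parts = 16. Expected numbers out of 162:
  purple-stemmed cut-leaf: 162 × 9/16 = 91.125
  purple-stemmed potato-leaf: 162 × 3/16 = 30.375
  green-stemmed cut-leaf: 162 × 3/16 = 30.375
  green-stemmed potato-leaf: 162 × 1/16 = 10.125
χ² = Σ (O − E)² / E
  purple-stemmed cut-leaf: (127 − 91.125)² / 91.125 = 14.1236
  purple-stemmed potato-leaf: (19 − 30.375)² / 30.375 = 4.2598
  green-stemmed cut-leaf: (5 − 30.375)² / 30.375 = 21.1980
  green-stemmed potato-leaf: (11 − 10.125)² / 10.125 = 0.0756
χ² = 14.1236 + 4.2598 + 21.1980 + 0.0756 = 39.657

39.657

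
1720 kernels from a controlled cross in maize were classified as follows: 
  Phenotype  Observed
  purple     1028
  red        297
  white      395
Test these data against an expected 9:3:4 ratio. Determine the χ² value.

8.648

Total ratio parts = 16. Expected numbers out of 1720:
  purple: 1720 × 9/16 = 967.5
  red: 1720 × 3/16 = 322.5
  white: 1720 × 4/16 = 430
χ² = Σ (O − E)² / E
  purple: (1028 − 967.5)² / 967.5 = 3.7832
  red: (297 − 322.5)² / 322.5 = 2.0163
  white: (395 − 430)² / 430 = 2.8488
χ² = 3.7832 + 2.0163 + 2.8488 = 8.6483 ≈ 8.648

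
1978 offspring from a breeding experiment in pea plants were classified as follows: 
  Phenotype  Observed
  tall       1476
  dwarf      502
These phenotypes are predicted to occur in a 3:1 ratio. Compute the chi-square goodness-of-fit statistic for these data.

Expected counts for N = 1978 under a 3:1 ratio (total parts = 4):
  tall: 1978 × 3/4 = 1483.5
  dwarf: 1978 × 1/4 = 494.5
χ² = Σ (O − E)² / E
  tall: (1476 − 1483.5)² / 1483.5 = 0.0379
  dwarf: (502 − 494.5)² / 494.5 = 0.1138
χ² = 0.0379 + 0.1138 = 0.1517 ≈ 0.152

0.152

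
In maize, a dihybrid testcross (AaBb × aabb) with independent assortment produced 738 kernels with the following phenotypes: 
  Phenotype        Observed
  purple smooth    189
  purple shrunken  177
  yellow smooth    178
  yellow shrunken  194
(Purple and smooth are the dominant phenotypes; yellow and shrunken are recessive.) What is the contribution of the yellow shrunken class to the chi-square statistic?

A dihybrid testcross with independent assortment gives a 1:1:1:1 ratio.
Total ratio parts = 4. Expected numbers out of 738:
  purple smooth: 738 × 1/4 = 184.5
  purple shrunken: 738 × 1/4 = 184.5
  yellow smooth: 738 × 1/4 = 184.5
  yellow shrunken: 738 × 1/4 = 184.5
Contribution of yellow shrunken: (194 − 184.5)² / 184.5 = 0.4892

0.489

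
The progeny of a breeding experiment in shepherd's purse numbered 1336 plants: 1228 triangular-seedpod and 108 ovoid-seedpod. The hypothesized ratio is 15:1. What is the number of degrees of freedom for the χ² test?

A goodness-of-fit test with 2 phenotype classes has df = 2 − 1 = 1.

1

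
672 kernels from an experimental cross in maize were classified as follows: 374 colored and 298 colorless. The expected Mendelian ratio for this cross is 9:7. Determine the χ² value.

Total ratio parts = 16. Expected numbers out of 672:
  colored: 672 × 9/16 = 378
  colorless: 672 × 7/16 = 294
χ² = Σ (O − E)² / E
  colored: (374 − 378)² / 378 = 0.0423
  colorless: (298 − 294)² / 294 = 0.0544
χ² = 0.0423 + 0.0544 = 0.0967 ≈ 0.097

0.097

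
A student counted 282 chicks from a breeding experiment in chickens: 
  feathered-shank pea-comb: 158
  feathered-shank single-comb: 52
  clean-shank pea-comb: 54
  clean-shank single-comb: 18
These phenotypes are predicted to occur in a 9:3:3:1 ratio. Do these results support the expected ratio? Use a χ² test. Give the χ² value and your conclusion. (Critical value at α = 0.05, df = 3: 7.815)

0.049; consistent

The 9:3:3:1 ratio has 16 parts, so with N = 282 the expected counts are:
  feathered-shank pea-comb: 282 × 9/16 = 158.625
  feathered-shank single-comb: 282 × 3/16 = 52.875
  clean-shank pea-comb: 282 × 3/16 = 52.875
  clean-shank single-comb: 282 × 1/16 = 17.625
χ² = Σ (O − E)² / E
  feathered-shank pea-comb: (158 − 158.625)² / 158.625 = 0.0025
  feathered-shank single-comb: (52 − 52.875)² / 52.875 = 0.0145
  clean-shank pea-comb: (54 − 52.875)² / 52.875 = 0.0239
  clean-shank single-comb: (18 − 17.625)² / 17.625 = 0.0080
χ² = 0.0025 + 0.0145 + 0.0239 + 0.0080 = 0.0489 ≈ 0.049
Degrees of freedom = 4 − 1 = 3; critical value at α = 0.05 is 7.815.
Since 0.049 < 7.815, we fail to reject the null hypothesis — the data are consistent with the 9:3:3:1 ratio.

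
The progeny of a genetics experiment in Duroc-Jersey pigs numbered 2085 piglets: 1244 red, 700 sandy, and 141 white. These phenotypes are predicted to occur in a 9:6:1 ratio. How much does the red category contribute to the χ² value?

Total ratio parts = 16. Expected numbers out of 2085:
  red: 2085 × 9/16 = 1172.8125
  sandy: 2085 × 6/16 = 781.875
  white: 2085 × 1/16 = 130.3125
Contribution of red: (1244 − 1172.8125)² / 1172.8125 = 4.3209

4.321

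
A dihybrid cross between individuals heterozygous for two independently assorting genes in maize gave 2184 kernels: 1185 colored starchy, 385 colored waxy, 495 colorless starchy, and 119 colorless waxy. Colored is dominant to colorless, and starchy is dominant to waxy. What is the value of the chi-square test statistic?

23.101

A dihybrid F₂ with independent assortment and complete dominance at both loci gives a 9:3:3:1 phenotypic ratio.
Total ratio parts = 16. Expected numbers out of 2184:
  colored starchy: 2184 × 9/16 = 1228.5
  colored waxy: 2184 × 3/16 = 409.5
  colorless starchy: 2184 × 3/16 = 409.5
  colorless waxy: 2184 × 1/16 = 136.5
χ² = Σ (O − E)² / E
  colored starchy: (1185 − 1228.5)² / 1228.5 = 1.5403
  colored waxy: (385 − 409.5)² / 409.5 = 1.4658
  colorless starchy: (495 − 409.5)² / 409.5 = 17.8516
  colorless waxy: (119 − 136.5)² / 136.5 = 2.2436
χ² = 1.5403 + 1.4658 + 17.8516 + 2.2436 = 23.1013 ≈ 23.101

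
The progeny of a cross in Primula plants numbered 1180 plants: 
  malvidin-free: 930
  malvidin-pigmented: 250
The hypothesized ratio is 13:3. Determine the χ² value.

Expected counts for N = 1180 under a 13:3 ratio (total parts = 16):
  malvidin-free: 1180 × 13/16 = 958.75
  malvidin-pigmented: 1180 × 3/16 = 221.25
χ² = Σ (O − E)² / E
  malvidin-free: (930 − 958.75)² / 958.75 = 0.8621
  malvidin-pigmented: (250 − 221.25)² / 221.25 = 3.7359
χ² = 0.8621 + 3.7359 = 4.598

4.598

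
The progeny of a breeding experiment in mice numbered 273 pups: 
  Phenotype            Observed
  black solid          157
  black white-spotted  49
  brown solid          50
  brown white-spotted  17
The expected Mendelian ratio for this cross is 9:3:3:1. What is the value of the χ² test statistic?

0.198

Under the 9:3:3:1 hypothesis (Σ ratio = 16, N = 273):
  black solid: 273 × 9/16 = 153.5625
  black white-spotted: 273 × 3/16 = 51.1875
  brown solid: 273 × 3/16 = 51.1875
  brown white-spotted: 273 × 1/16 = 17.0625
χ² = Σ (O − E)² / E
  black solid: (157 − 153.5625)² / 153.5625 = 0.0769
  black white-spotted: (49 − 51.1875)² / 51.1875 = 0.0935
  brown solid: (50 − 51.1875)² / 51.1875 = 0.0275
  brown white-spotted: (17 − 17.0625)² / 17.0625 = 0.0002
χ² = 0.0769 + 0.0935 + 0.0275 + 0.0002 = 0.1981 ≈ 0.198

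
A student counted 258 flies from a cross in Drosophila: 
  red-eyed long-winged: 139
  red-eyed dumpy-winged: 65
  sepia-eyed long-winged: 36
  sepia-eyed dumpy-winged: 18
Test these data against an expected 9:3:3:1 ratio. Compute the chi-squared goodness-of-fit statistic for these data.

Expected counts for N = 258 under a 9:3:3:1 ratio (total parts = 16):
  red-eyed long-winged: 258 × 9/16 = 145.125
  red-eyed dumpy-winged: 258 × 3/16 = 48.375
  sepia-eyed long-winged: 258 × 3/16 = 48.375
  sepia-eyed dumpy-winged: 258 × 1/16 = 16.125
χ² = Σ (O − E)² / E
  red-eyed long-winged: (139 − 145.125)² / 145.125 = 0.2585
  red-eyed dumpy-winged: (65 − 48.375)² / 48.375 = 5.7135
  sepia-eyed long-winged: (36 − 48.375)² / 48.375 = 3.1657
  sepia-eyed dumpy-winged: (18 − 16.125)² / 16.125 = 0.2180
χ² = 0.2585 + 5.7135 + 3.1657 + 0.2180 = 9.3557 ≈ 9.356

9.356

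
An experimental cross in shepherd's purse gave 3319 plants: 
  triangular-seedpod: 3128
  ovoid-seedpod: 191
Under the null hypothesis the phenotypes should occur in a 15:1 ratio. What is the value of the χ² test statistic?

The 15:1 ratio has 16 parts, so with N = 3319 the expected counts are:
  triangular-seedpod: 3319 × 15/16 = 3111.5625
  ovoid-seedpod: 3319 × 1/16 = 207.4375
χ² = Σ (O − E)² / E
  triangular-seedpod: (3128 − 3111.5625)² / 3111.5625 = 0.0868
  ovoid-seedpod: (191 − 207.4375)² / 207.4375 = 1.3025
χ² = 0.0868 + 1.3025 = 1.3893 ≈ 1.389

1.389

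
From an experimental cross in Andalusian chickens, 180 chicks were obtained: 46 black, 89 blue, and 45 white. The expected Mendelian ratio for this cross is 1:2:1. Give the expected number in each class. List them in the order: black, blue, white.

The 1:2:1 ratio has 4 parts, so with N = 180 the expected counts are:
  black: 180 × 1/4 = 45
  blue: 180 × 2/4 = 90
  white: 180 × 1/4 = 45

45, 90, 45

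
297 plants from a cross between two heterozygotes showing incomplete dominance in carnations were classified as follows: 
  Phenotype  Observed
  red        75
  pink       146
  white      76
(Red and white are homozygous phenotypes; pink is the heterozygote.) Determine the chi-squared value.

0.091

With incomplete dominance, a heterozygote × heterozygote cross gives a 1:2:1 phenotypic ratio.
Total ratio parts = 4. Expected numbers out of 297:
  red: 297 × 1/4 = 74.25
  pink: 297 × 2/4 = 148.5
  white: 297 × 1/4 = 74.25
χ² = Σ (O − E)² / E
  red: (75 − 74.25)² / 74.25 = 0.0076
  pink: (146 − 148.5)² / 148.5 = 0.0421
  white: (76 − 74.25)² / 74.25 = 0.0412
χ² = 0.0076 + 0.0421 + 0.0412 = 0.0909 ≈ 0.091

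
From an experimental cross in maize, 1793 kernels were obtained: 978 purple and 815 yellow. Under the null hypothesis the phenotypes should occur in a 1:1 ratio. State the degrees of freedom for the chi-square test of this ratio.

A goodness-of-fit test with 2 phenotype classes has df = 2 − 1 = 1.

1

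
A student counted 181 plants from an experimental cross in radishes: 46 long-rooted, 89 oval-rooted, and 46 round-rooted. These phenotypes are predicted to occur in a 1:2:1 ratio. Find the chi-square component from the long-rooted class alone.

0.012

Under the 1:2:1 hypothesis (Σ ratio = 4, N = 181):
  long-rooted: 181 × 1/4 = 45.25
  oval-rooted: 181 × 2/4 = 90.5
  round-rooted: 181 × 1/4 = 45.25
Contribution of long-rooted: (46 − 45.25)² / 45.25 = 0.0124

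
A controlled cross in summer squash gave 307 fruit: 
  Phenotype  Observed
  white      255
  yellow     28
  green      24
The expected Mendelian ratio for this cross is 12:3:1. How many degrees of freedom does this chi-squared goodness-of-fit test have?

2

A goodness-of-fit test with 3 phenotype classes has df = 3 − 1 = 2.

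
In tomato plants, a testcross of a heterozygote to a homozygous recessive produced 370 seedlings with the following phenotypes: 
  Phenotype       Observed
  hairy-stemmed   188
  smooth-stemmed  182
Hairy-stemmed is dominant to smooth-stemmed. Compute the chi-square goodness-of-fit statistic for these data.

0.097

A testcross of a heterozygote (Aa × aa) gives a 1:1 phenotypic ratio.
Total ratio parts = 2. Expected numbers out of 370:
  hairy-stemmed: 370 × 1/2 = 185
  smooth-stemmed: 370 × 1/2 = 185
χ² = Σ (O − E)² / E
  hairy-stemmed: (188 − 185)² / 185 = 0.0486
  smooth-stemmed: (182 − 185)² / 185 = 0.0486
χ² = 0.0486 + 0.0486 = 0.0972 ≈ 0.097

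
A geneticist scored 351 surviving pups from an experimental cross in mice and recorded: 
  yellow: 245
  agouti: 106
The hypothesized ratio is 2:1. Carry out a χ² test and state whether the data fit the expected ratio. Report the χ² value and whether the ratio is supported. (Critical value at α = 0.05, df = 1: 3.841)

Total ratio parts = 3. Expected numbers out of 351:
  yellow: 351 × 2/3 = 234
  agouti: 351 × 1/3 = 117
χ² = Σ (O − E)² / E
  yellow: (245 − 234)² / 234 = 0.5171
  agouti: (106 − 117)² / 117 = 1.0342
χ² = 0.5171 + 1.0342 = 1.5513 ≈ 1.551
Degrees of freedom = 2 − 1 = 1; critical value at α = 0.05 is 3.841.
Since 1.551 < 3.841, we fail to reject the null hypothesis — the data are consistent with the 2:1 ratio.

1.551; consistent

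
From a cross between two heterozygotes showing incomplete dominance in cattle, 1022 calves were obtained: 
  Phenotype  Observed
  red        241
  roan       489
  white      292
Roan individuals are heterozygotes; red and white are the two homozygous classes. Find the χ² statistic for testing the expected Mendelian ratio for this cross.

With incomplete dominance, a heterozygote × heterozygote cross gives a 1:2:1 phenotypic ratio.
Under the 1:2:1 hypothesis (Σ ratio = 4, N = 1022):
  red: 1022 × 1/4 = 255.5
  roan: 1022 × 2/4 = 511
  white: 1022 × 1/4 = 255.5
χ² = Σ (O − E)² / E
  red: (241 − 255.5)² / 255.5 = 0.8229
  roan: (489 − 511)² / 511 = 0.9472
  white: (292 − 255.5)² / 255.5 = 5.2143
χ² = 0.8229 + 0.9472 + 5.2143 = 6.9844 ≈ 6.984

6.984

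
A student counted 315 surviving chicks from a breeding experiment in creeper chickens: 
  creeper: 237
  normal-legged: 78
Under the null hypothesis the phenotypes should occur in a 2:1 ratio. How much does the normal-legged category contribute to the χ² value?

Under the 2:1 hypothesis (Σ ratio = 3, N = 315):
  creeper: 315 × 2/3 = 210
  normal-legged: 315 × 1/3 = 105
Contribution of normal-legged: (78 − 105)² / 105 = 6.9429

6.943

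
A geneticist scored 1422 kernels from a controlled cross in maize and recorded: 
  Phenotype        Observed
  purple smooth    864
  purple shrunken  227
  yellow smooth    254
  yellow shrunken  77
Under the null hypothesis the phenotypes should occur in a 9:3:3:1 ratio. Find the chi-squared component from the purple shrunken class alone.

5.889

The 9:3:3:1 ratio has 16 parts, so with N = 1422 the expected counts are:
  purple smooth: 1422 × 9/16 = 799.875
  purple shrunken: 1422 × 3/16 = 266.625
  yellow smooth: 1422 × 3/16 = 266.625
  yellow shrunken: 1422 × 1/16 = 88.875
Contribution of purple shrunken: (227 − 266.625)² / 266.625 = 5.8889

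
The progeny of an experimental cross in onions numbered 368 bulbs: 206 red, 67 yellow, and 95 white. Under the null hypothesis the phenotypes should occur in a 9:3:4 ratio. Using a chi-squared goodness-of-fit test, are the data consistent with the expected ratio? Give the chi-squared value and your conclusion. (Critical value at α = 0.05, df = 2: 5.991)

0.161; consistent

The 9:3:4 ratio has 16 parts, so with N = 368 the expected counts are:
  red: 368 × 9/16 = 207
  yellow: 368 × 3/16 = 69
  white: 368 × 4/16 = 92
χ² = Σ (O − E)² / E
  red: (206 − 207)² / 207 = 0.0048
  yellow: (67 − 69)² / 69 = 0.0580
  white: (95 − 92)² / 92 = 0.0978
χ² = 0.0048 + 0.0580 + 0.0978 = 0.1606 ≈ 0.161
Degrees of freedom = 3 − 1 = 2; critical value at α = 0.05 is 5.991.
Since 0.161 < 5.991, we fail to reject the null hypothesis — the data are consistent with the 9:3:4 ratio.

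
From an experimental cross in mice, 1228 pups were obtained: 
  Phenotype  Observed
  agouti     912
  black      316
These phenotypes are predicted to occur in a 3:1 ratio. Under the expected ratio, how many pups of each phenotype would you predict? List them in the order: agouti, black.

921, 307

Expected counts for N = 1228 under a 3:1 ratio (total parts = 4):
  agouti: 1228 × 3/4 = 921
  black: 1228 × 1/4 = 307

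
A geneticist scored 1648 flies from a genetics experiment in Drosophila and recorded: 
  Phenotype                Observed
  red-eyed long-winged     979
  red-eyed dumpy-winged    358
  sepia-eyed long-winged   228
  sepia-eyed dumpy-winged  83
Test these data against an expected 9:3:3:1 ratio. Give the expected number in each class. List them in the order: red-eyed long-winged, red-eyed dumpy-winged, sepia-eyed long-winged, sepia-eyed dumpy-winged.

Expected counts for N = 1648 under a 9:3:3:1 ratio (total parts = 16):
  red-eyed long-winged: 1648 × 9/16 = 927
  red-eyed dumpy-winged: 1648 × 3/16 = 309
  sepia-eyed long-winged: 1648 × 3/16 = 309
  sepia-eyed dumpy-winged: 1648 × 1/16 = 103

927, 309, 309, 103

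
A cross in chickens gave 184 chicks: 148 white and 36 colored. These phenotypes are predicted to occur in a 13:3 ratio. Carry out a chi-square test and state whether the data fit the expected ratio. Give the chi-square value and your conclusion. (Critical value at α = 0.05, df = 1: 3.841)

Under the 13:3 hypothesis (Σ ratio = 16, N = 184):
  white: 184 × 13/16 = 149.5
  colored: 184 × 3/16 = 34.5
χ² = Σ (O − E)² / E
  white: (148 − 149.5)² / 149.5 = 0.0151
  colored: (36 − 34.5)² / 34.5 = 0.0652
χ² = 0.0151 + 0.0652 = 0.0803 ≈ 0.080
Degrees of freedom = 2 − 1 = 1; critical value at α = 0.05 is 3.841.
Since 0.080 < 3.841, we fail to reject the null hypothesis — the data are consistent with the 13:3 ratio.

0.080; consistent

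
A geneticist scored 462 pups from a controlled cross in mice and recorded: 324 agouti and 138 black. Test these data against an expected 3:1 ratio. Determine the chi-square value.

Under the 3:1 hypothesis (Σ ratio = 4, N = 462):
  agouti: 462 × 3/4 = 346.5
  black: 462 × 1/4 = 115.5
χ² = Σ (O − E)² / E
  agouti: (324 − 346.5)² / 346.5 = 1.4610
  black: (138 − 115.5)² / 115.5 = 4.3831
χ² = 1.4610 + 4.3831 = 5.8441 ≈ 5.844

5.844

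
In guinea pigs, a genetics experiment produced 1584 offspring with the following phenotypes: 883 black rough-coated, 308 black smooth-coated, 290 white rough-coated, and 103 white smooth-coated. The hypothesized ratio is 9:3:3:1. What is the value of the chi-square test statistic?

0.806

The 9:3:3:1 ratio has 16 parts, so with N = 1584 the expected counts are:
  black rough-coated: 1584 × 9/16 = 891
  black smooth-coated: 1584 × 3/16 = 297
  white rough-coated: 1584 × 3/16 = 297
  white smooth-coated: 1584 × 1/16 = 99
χ² = Σ (O − E)² / E
  black rough-coated: (883 − 891)² / 891 = 0.0718
  black smooth-coated: (308 − 297)² / 297 = 0.4074
  white rough-coated: (290 − 297)² / 297 = 0.1650
  white smooth-coated: (103 − 99)² / 99 = 0.1616
χ² = 0.0718 + 0.4074 + 0.1650 + 0.1616 = 0.8058 ≈ 0.806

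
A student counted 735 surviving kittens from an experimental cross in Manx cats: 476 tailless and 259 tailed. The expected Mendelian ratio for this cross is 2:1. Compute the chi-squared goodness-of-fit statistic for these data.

1.200

The 2:1 ratio has 3 parts, so with N = 735 the expected counts are:
  tailless: 735 × 2/3 = 490
  tailed: 735 × 1/3 = 245
χ² = Σ (O − E)² / E
  tailless: (476 − 490)² / 490 = 0.4000
  tailed: (259 − 245)² / 245 = 0.8000
χ² = 0.4000 + 0.8000 = 1.200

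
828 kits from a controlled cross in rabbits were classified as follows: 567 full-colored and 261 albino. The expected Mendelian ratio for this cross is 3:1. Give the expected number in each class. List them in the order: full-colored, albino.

621, 207

The 3:1 ratio has 4 parts, so with N = 828 the expected counts are:
  full-colored: 828 × 3/4 = 621
  albino: 828 × 1/4 = 207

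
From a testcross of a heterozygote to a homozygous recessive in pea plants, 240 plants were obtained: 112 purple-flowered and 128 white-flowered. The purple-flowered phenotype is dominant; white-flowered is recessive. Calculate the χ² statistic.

1.067

A testcross of a heterozygote (Aa × aa) gives a 1:1 phenotypic ratio.
Total ratio parts = 2. Expected numbers out of 240:
  purple-flowered: 240 × 1/2 = 120
  white-flowered: 240 × 1/2 = 120
χ² = Σ (O − E)² / E
  purple-flowered: (112 − 120)² / 120 = 0.5333
  white-flowered: (128 − 120)² / 120 = 0.5333
χ² = 0.5333 + 0.5333 = 1.0666 ≈ 1.067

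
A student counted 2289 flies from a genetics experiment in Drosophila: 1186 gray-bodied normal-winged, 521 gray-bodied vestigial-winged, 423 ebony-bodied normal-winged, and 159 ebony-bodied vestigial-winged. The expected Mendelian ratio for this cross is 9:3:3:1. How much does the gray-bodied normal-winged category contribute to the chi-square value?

Under the 9:3:3:1 hypothesis (Σ ratio = 16, N = 2289):
  gray-bodied normal-winged: 2289 × 9/16 = 1287.5625
  gray-bodied vestigial-winged: 2289 × 3/16 = 429.1875
  ebony-bodied normal-winged: 2289 × 3/16 = 429.1875
  ebony-bodied vestigial-winged: 2289 × 1/16 = 143.0625
Contribution of gray-bodied normal-winged: (1186 − 1287.5625)² / 1287.5625 = 8.0112

8.011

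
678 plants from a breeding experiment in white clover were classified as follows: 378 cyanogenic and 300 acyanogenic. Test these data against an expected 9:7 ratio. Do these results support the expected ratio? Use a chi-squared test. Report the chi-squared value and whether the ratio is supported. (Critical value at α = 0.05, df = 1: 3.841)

0.068; consistent

Expected counts for N = 678 under a 9:7 ratio (total parts = 16):
  cyanogenic: 678 × 9/16 = 381.375
  acyanogenic: 678 × 7/16 = 296.625
χ² = Σ (O − E)² / E
  cyanogenic: (378 − 381.375)² / 381.375 = 0.0299
  acyanogenic: (300 − 296.625)² / 296.625 = 0.0384
χ² = 0.0299 + 0.0384 = 0.0683 ≈ 0.068
Degrees of freedom = 2 − 1 = 1; critical value at α = 0.05 is 3.841.
Since 0.068 < 3.841, we fail to reject the null hypothesis — the data are consistent with the 9:7 ratio.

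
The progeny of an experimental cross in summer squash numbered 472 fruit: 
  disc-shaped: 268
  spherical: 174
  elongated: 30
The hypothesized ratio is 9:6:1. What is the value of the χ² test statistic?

0.083

The 9:6:1 ratio has 16 parts, so with N = 472 the expected counts are:
  disc-shaped: 472 × 9/16 = 265.5
  spherical: 472 × 6/16 = 177
  elongated: 472 × 1/16 = 29.5
χ² = Σ (O − E)² / E
  disc-shaped: (268 − 265.5)² / 265.5 = 0.0235
  spherical: (174 − 177)² / 177 = 0.0508
  elongated: (30 − 29.5)² / 29.5 = 0.0085
χ² = 0.0235 + 0.0508 + 0.0085 = 0.0828 ≈ 0.083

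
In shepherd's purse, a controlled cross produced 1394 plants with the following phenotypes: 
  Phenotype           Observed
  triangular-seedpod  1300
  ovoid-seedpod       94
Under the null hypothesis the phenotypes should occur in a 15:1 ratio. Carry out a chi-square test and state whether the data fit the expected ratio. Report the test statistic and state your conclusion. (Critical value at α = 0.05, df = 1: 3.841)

The 15:1 ratio has 16 parts, so with N = 1394 the expected counts are:
  triangular-seedpod: 1394 × 15/16 = 1306.875
  ovoid-seedpod: 1394 × 1/16 = 87.125
χ² = Σ (O − E)² / E
  triangular-seedpod: (1300 − 1306.875)² / 1306.875 = 0.0362
  ovoid-seedpod: (94 − 87.125)² / 87.125 = 0.5425
χ² = 0.0362 + 0.5425 = 0.5787 ≈ 0.579
Degrees of freedom = 2 − 1 = 1; critical value at α = 0.05 is 3.841.
Since 0.579 < 3.841, we fail to reject the null hypothesis — the data are consistent with the 15:1 ratio.

0.579; consistent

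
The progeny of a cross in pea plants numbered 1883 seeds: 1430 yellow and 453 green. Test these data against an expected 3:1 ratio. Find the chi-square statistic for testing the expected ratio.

0.892

Total ratio parts = 4. Expected numbers out of 1883:
  yellow: 1883 × 3/4 = 1412.25
  green: 1883 × 1/4 = 470.75
χ² = Σ (O − E)² / E
  yellow: (1430 − 1412.25)² / 1412.25 = 0.2231
  green: (453 − 470.75)² / 470.75 = 0.6693
χ² = 0.2231 + 0.6693 = 0.8924 ≈ 0.892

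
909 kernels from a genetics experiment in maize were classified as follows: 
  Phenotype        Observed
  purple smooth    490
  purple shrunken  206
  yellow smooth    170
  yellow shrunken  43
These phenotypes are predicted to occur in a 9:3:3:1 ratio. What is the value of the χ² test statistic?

11.668

Expected counts for N = 909 under a 9:3:3:1 ratio (total parts = 16):
  purple smooth: 909 × 9/16 = 511.3125
  purple shrunken: 909 × 3/16 = 170.4375
  yellow smooth: 909 × 3/16 = 170.4375
  yellow shrunken: 909 × 1/16 = 56.8125
χ² = Σ (O − E)² / E
  purple smooth: (490 − 511.3125)² / 511.3125 = 0.8883
  purple shrunken: (206 − 170.4375)² / 170.4375 = 7.4203
  yellow smooth: (170 − 170.4375)² / 170.4375 = 0.0011
  yellow shrunken: (43 − 56.8125)² / 56.8125 = 3.3582
χ² = 0.8883 + 7.4203 + 0.0011 + 3.3582 = 11.6679 ≈ 11.668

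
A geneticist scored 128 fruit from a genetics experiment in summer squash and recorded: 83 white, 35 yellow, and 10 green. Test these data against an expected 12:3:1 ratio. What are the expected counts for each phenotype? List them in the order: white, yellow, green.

96, 24, 8

The 12:3:1 ratio has 16 parts, so with N = 128 the expected counts are:
  white: 128 × 12/16 = 96
  yellow: 128 × 3/16 = 24
  green: 128 × 1/16 = 8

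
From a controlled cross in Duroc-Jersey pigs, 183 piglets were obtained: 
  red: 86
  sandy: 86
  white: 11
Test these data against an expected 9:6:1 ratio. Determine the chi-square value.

7.203

The 9:6:1 ratio has 16 parts, so with N = 183 the expected counts are:
  red: 183 × 9/16 = 102.9375
  sandy: 183 × 6/16 = 68.625
  white: 183 × 1/16 = 11.4375
χ² = Σ (O − E)² / E
  red: (86 − 102.9375)² / 102.9375 = 2.7869
  sandy: (86 − 68.625)² / 68.625 = 4.3991
  white: (11 − 11.4375)² / 11.4375 = 0.0167
χ² = 2.7869 + 4.3991 + 0.0167 = 7.2027 ≈ 7.203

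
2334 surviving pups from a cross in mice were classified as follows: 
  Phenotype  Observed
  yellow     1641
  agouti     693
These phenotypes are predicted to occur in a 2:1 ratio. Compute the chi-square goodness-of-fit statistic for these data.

13.930

Total ratio parts = 3. Expected numbers out of 2334:
  yellow: 2334 × 2/3 = 1556
  agouti: 2334 × 1/3 = 778
χ² = Σ (O − E)² / E
  yellow: (1641 − 1556)² / 1556 = 4.6433
  agouti: (693 − 778)² / 778 = 9.2866
χ² = 4.6433 + 9.2866 = 13.9299 ≈ 13.930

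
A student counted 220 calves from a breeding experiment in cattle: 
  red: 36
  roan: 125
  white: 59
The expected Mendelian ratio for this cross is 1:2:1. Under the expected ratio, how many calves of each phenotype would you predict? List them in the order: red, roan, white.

Expected counts for N = 220 under a 1:2:1 ratio (total parts = 4):
  red: 220 × 1/4 = 55
  roan: 220 × 2/4 = 110
  white: 220 × 1/4 = 55

55, 110, 55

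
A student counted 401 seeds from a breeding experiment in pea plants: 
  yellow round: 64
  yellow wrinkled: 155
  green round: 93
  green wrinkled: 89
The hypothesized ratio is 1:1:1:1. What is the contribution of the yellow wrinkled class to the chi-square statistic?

Expected counts for N = 401 under a 1:1:1:1 ratio (total parts = 4):
  yellow round: 401 × 1/4 = 100.25
  yellow wrinkled: 401 × 1/4 = 100.25
  green round: 401 × 1/4 = 100.25
  green wrinkled: 401 × 1/4 = 100.25
Contribution of yellow wrinkled: (155 − 100.25)² / 100.25 = 29.9009

29.901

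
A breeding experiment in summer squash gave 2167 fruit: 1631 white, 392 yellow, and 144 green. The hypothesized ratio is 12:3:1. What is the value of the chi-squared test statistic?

Expected counts for N = 2167 under a 12:3:1 ratio (total parts = 16):
  white: 2167 × 12/16 = 1625.25
  yellow: 2167 × 3/16 = 406.3125
  green: 2167 × 1/16 = 135.4375
χ² = Σ (O − E)² / E
  white: (1631 − 1625.25)² / 1625.25 = 0.0203
  yellow: (392 − 406.3125)² / 406.3125 = 0.5042
  green: (144 − 135.4375)² / 135.4375 = 0.5413
χ² = 0.0203 + 0.5042 + 0.5413 = 1.0658 ≈ 1.066

1.066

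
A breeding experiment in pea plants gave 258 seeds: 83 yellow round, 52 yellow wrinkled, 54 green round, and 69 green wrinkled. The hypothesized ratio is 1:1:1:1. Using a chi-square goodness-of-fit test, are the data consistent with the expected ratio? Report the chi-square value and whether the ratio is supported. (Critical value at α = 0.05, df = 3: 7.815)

9.752; not consistent

The 1:1:1:1 ratio has 4 parts, so with N = 258 the expected counts are:
  yellow round: 258 × 1/4 = 64.5
  yellow wrinkled: 258 × 1/4 = 64.5
  green round: 258 × 1/4 = 64.5
  green wrinkled: 258 × 1/4 = 64.5
χ² = Σ (O − E)² / E
  yellow round: (83 − 64.5)² / 64.5 = 5.3062
  yellow wrinkled: (52 − 64.5)² / 64.5 = 2.4225
  green round: (54 − 64.5)² / 64.5 = 1.7093
  green wrinkled: (69 − 64.5)² / 64.5 = 0.3140
χ² = 5.3062 + 2.4225 + 1.7093 + 0.3140 = 9.752
Degrees of freedom = 4 − 1 = 3; critical value at α = 0.05 is 7.815.
Since 9.752 > 7.815, we reject the null hypothesis — the data do not fit the 1:1:1:1 ratio.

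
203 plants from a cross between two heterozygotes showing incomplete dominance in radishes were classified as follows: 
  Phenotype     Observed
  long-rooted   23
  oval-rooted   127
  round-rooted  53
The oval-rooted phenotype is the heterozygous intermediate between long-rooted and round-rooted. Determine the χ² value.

With incomplete dominance, a heterozygote × heterozygote cross gives a 1:2:1 phenotypic ratio.
Under the 1:2:1 hypothesis (Σ ratio = 4, N = 203):
  long-rooted: 203 × 1/4 = 50.75
  oval-rooted: 203 × 2/4 = 101.5
  round-rooted: 203 × 1/4 = 50.75
χ² = Σ (O − E)² / E
  long-rooted: (23 − 50.75)² / 50.75 = 15.1736
  oval-rooted: (127 − 101.5)² / 101.5 = 6.4064
  round-rooted: (53 − 50.75)² / 50.75 = 0.0998
χ² = 15.1736 + 6.4064 + 0.0998 = 21.6798 ≈ 21.680

21.680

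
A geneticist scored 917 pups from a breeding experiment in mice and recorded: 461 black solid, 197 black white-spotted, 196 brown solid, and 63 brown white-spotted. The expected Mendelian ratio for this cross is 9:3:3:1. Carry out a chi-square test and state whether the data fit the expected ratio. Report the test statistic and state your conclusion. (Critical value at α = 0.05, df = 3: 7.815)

The 9:3:3:1 ratio has 16 parts, so with N = 917 the expected counts are:
  black solid: 917 × 9/16 = 515.8125
  black white-spotted: 917 × 3/16 = 171.9375
  brown solid: 917 × 3/16 = 171.9375
  brown white-spotted: 917 × 1/16 = 57.3125
χ² = Σ (O − E)² / E
  black solid: (461 − 515.8125)² / 515.8125 = 5.8246
  black white-spotted: (197 − 171.9375)² / 171.9375 = 3.6532
  brown solid: (196 − 171.9375)² / 171.9375 = 3.3675
  brown white-spotted: (63 − 57.3125)² / 57.3125 = 0.5644
χ² = 5.8246 + 3.6532 + 3.3675 + 0.5644 = 13.4097 ≈ 13.410
Degrees of freedom = 4 − 1 = 3; critical value at α = 0.05 is 7.815.
Since 13.410 > 7.815, we reject the null hypothesis — the data do not fit the 9:3:3:1 ratio.

13.410; not consistent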